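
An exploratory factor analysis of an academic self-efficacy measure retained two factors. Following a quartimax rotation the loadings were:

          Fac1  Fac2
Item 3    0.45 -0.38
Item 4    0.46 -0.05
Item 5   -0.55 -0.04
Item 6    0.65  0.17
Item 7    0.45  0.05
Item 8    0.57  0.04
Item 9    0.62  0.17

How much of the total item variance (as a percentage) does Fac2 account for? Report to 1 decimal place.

3.0%

SS loadings for Fac2 = (-0.38)² + (-0.05)² + (-0.04)² + 0.17² + 0.05² + 0.04² + 0.17² = 0.2104
With 7 standardized items, total variance = 7. Proportion = 0.2104/7 = 0.0301 → 3.01%.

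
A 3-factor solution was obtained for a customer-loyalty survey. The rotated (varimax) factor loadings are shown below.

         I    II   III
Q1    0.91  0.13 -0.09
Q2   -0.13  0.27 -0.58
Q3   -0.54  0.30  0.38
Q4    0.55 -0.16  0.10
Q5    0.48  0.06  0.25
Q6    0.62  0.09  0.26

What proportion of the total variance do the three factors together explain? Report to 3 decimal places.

0.483

Communalities: 0.8531, 0.4262, 0.5260, 0.3381, 0.2965, 0.4601; Σh² = 2.9000.
Total variance with 6 standardized items is 6, so the solution explains 2.9000/6 = 0.4833.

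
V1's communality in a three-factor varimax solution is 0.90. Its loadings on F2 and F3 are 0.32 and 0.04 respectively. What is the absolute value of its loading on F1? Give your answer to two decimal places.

Under orthogonal rotation h² = Σλ², so λ_F1² = h² − (0.1040) = 0.90 − 0.1040 = 0.7960.
|λ| = √0.7960 = 0.8922.

0.89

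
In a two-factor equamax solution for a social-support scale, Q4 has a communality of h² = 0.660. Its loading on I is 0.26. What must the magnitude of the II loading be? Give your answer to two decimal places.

Under orthogonal rotation h² = Σλ², so λ_II² = h² − (0.0676) = 0.660 − 0.0676 = 0.5924.
|λ| = √0.5924 = 0.7697.

0.77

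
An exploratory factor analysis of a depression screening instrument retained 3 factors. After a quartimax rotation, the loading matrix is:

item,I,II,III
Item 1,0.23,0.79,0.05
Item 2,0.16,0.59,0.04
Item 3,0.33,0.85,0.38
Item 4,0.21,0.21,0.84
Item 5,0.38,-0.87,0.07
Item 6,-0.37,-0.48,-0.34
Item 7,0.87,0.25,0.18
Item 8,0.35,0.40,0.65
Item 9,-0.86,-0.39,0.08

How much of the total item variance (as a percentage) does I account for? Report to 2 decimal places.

SS loadings for I = 0.23² + 0.16² + 0.33² + 0.21² + 0.38² + (-0.37)² + 0.87² + 0.35² + (-0.86)² = 2.1318
With 9 standardized items, total variance = 9. Proportion = 2.1318/9 = 0.2369 → 23.69%.

23.69%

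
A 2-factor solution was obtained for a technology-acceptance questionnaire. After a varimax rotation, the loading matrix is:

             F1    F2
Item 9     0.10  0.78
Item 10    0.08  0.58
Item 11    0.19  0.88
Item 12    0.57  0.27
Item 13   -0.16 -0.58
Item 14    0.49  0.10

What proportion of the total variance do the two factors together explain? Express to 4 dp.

0.4636

SS loadings by factor: 0.6431, 2.1385; total = 2.7816.
Total variance with 6 standardized items is 6, so the solution explains 2.7816/6 = 0.4636.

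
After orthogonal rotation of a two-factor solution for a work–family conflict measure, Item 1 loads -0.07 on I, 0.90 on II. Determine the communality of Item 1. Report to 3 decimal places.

h² = (-0.07)² + 0.90² = 0.0049 + 0.8100 = 0.8149

0.815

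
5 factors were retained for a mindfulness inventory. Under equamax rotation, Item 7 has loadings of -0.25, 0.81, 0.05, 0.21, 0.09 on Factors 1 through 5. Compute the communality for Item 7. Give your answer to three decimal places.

0.773

h² = (-0.25)² + 0.81² + 0.05² + 0.21² + 0.09² = 0.0625 + 0.6561 + 0.0025 + 0.0441 + 0.0081 = 0.7733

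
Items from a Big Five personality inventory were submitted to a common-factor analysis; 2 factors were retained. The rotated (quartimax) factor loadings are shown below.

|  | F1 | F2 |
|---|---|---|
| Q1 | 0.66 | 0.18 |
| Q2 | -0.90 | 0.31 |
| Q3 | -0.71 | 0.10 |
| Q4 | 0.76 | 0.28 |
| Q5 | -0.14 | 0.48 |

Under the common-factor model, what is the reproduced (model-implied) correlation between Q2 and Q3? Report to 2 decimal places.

0.67

r̂ = Σ λ_i·λ_j across factors = (-0.90)(-0.71) + (0.31)(0.10)
  = +0.6390 +0.0310 = 0.6700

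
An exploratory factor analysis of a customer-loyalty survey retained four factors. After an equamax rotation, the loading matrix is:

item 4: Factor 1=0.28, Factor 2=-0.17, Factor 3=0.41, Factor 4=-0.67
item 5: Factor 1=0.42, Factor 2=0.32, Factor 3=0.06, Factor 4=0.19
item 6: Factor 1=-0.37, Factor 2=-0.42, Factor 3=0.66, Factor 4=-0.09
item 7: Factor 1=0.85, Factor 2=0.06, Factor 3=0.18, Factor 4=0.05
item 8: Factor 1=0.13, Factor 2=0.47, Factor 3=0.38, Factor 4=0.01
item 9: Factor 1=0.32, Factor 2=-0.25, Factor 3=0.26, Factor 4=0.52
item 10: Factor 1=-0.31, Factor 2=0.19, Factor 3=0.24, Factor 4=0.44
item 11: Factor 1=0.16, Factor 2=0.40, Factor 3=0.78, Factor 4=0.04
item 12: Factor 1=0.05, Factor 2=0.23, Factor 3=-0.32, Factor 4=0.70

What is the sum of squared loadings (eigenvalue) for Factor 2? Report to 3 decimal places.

0.844

SS loadings for Factor 2 = (-0.17)² + 0.32² + (-0.42)² + 0.06² + 0.47² + (-0.25)² + 0.19² + 0.40² + 0.23² = 0.0289 + 0.1024 + 0.1764 + 0.0036 + 0.2209 + 0.0625 + 0.0361 + 0.1600 + 0.0529 = 0.8437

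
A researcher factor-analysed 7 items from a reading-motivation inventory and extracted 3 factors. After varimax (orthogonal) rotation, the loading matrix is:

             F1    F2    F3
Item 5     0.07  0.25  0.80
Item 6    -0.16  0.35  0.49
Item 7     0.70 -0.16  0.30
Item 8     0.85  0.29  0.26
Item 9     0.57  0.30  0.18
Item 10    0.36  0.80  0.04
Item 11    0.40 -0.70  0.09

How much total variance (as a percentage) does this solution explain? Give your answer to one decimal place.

SS loadings by factor: 1.8575, 1.5147, 1.0798; total = 4.4520.
Total variance with 7 standardized items is 7, so the solution explains 4.4520/7 = 0.6360 = 63.60%.

63.6%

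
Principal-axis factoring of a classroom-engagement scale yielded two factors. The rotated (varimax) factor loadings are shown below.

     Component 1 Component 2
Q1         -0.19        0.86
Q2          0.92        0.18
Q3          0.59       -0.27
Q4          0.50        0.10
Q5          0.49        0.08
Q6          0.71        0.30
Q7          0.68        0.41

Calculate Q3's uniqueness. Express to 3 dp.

0.579

h² = 0.59² + (-0.27)² = 0.3481 + 0.0729 = 0.4210
Uniqueness u² = 1 − h² = 1 − 0.4210 = 0.5790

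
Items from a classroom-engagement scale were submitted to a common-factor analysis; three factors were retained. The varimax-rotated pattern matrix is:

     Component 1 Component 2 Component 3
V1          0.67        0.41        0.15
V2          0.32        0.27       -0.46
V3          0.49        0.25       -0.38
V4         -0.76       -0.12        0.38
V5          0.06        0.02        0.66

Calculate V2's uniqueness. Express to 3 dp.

h² = 0.32² + 0.27² + (-0.46)² = 0.1024 + 0.0729 + 0.2116 = 0.3869
Uniqueness u² = 1 − h² = 1 − 0.3869 = 0.6131

0.613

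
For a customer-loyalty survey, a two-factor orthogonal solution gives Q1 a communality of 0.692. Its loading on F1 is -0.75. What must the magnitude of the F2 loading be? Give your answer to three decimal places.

Under orthogonal rotation h² = Σλ², so λ_F2² = h² − (0.5625) = 0.692 − 0.5625 = 0.1295.
|λ| = √0.1295 = 0.3599.

0.360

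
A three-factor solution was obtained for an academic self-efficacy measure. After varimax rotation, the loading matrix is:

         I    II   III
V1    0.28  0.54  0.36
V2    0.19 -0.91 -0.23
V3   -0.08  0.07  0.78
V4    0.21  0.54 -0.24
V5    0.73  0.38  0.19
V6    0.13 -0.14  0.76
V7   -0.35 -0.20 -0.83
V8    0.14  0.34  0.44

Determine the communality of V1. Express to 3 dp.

h² = 0.28² + 0.54² + 0.36² = 0.0784 + 0.2916 + 0.1296 = 0.4996

0.500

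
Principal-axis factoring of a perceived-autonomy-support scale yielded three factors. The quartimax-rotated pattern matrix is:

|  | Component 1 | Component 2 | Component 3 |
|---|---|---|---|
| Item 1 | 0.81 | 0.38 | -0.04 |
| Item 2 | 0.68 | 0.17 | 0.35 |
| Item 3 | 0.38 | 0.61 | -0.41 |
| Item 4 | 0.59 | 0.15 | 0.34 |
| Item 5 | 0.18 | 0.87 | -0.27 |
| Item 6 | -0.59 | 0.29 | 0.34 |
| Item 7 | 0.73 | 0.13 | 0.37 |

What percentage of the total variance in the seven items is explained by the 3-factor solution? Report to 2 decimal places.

66.91%

SS loadings by factor: 2.5244, 1.4258, 0.7332; total = 4.6834.
Total variance with 7 standardized items is 7, so the solution explains 4.6834/7 = 0.6691 = 66.91%.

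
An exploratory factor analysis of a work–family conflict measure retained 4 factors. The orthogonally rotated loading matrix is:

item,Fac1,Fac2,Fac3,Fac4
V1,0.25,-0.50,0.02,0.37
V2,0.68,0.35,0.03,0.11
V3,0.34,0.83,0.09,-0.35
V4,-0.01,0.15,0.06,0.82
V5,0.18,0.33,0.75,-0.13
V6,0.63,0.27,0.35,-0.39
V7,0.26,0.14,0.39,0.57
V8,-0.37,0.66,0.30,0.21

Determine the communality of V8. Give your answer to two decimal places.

h² = (-0.37)² + 0.66² + 0.30² + 0.21² = 0.1369 + 0.4356 + 0.0900 + 0.0441 = 0.7066

0.71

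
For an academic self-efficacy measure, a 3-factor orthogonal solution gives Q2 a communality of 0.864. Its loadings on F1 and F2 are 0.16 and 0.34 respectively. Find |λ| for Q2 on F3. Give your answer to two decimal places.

Under orthogonal rotation h² = Σλ², so λ_F3² = h² − (0.1412) = 0.864 − 0.1412 = 0.7228.
|λ| = √0.7228 = 0.8502.

0.85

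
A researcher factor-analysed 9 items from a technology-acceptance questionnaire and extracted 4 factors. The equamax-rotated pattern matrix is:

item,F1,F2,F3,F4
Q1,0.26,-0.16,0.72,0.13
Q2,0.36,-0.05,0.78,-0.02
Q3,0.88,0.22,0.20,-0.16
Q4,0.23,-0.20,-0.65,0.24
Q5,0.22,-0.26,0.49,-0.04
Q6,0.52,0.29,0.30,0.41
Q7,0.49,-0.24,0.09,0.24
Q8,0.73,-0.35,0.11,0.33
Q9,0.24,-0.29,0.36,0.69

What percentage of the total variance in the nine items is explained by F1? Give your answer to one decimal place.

SS loadings for F1 = 0.26² + 0.36² + 0.88² + 0.23² + 0.22² + 0.52² + 0.49² + 0.73² + 0.24² = 2.1739
With 9 standardized items, total variance = 9. Proportion = 2.1739/9 = 0.2415 → 24.15%.

24.2%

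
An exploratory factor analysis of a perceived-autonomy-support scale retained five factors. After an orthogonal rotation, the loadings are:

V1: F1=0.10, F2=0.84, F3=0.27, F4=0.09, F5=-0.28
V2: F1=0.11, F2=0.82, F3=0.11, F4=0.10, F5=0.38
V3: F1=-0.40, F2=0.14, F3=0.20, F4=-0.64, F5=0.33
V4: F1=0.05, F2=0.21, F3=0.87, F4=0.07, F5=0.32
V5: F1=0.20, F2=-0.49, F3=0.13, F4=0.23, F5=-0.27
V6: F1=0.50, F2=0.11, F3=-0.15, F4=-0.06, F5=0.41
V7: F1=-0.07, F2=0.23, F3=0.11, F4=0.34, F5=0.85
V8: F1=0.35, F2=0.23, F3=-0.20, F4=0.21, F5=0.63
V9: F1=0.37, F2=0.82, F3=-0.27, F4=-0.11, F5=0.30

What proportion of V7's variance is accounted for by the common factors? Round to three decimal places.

0.908

h² = (-0.07)² + 0.23² + 0.11² + 0.34² + 0.85² = 0.0049 + 0.0529 + 0.0121 + 0.1156 + 0.7225 = 0.9080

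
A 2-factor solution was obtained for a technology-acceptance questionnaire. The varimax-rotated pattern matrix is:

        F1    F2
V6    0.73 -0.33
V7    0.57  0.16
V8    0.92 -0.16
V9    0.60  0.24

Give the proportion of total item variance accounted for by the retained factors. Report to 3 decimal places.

0.570

SS loadings by factor: 2.0642, 0.2177; total = 2.2819.
Total variance with 4 standardized items is 4, so the solution explains 2.2819/4 = 0.5705.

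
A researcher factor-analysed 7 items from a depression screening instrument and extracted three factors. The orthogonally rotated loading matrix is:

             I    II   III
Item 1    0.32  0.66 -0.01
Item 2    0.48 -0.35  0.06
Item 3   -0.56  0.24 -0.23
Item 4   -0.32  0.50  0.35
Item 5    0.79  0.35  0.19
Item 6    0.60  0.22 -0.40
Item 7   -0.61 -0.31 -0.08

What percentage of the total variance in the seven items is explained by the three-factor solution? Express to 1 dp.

51.7%

Communalities: 0.5381, 0.3565, 0.4241, 0.4749, 0.7827, 0.5684, 0.4746; Σh² = 3.6193.
Total variance with 7 standardized items is 7, so the solution explains 3.6193/7 = 0.5170 = 51.70%.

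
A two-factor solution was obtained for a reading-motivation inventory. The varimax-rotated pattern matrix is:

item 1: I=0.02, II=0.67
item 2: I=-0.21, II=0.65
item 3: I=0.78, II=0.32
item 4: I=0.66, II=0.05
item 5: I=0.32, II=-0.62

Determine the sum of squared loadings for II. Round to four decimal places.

SS loadings for II = 0.67² + 0.65² + 0.32² + 0.05² + (-0.62)² = 0.4489 + 0.4225 + 0.1024 + 0.0025 + 0.3844 = 1.3607

1.3607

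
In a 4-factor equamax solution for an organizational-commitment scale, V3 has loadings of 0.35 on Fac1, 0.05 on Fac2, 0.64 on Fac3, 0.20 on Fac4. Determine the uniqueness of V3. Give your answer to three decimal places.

0.425

h² = 0.35² + 0.05² + 0.64² + 0.20² = 0.1225 + 0.0025 + 0.4096 + 0.0400 = 0.5746
Uniqueness u² = 1 − h² = 1 − 0.5746 = 0.4254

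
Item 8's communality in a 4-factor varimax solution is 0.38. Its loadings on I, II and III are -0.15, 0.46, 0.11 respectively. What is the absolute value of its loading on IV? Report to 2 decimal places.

0.37

Under orthogonal rotation h² = Σλ², so λ_IV² = h² − (0.2462) = 0.38 − 0.2462 = 0.1338.
|λ| = √0.1338 = 0.3658.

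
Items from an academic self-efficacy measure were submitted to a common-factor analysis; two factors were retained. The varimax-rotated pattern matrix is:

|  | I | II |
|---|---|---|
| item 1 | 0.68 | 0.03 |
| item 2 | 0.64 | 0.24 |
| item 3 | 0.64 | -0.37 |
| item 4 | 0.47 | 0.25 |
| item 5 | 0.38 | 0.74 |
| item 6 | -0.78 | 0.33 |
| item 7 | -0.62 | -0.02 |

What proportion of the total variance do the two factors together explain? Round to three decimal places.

0.508

Communalities: 0.4633, 0.4672, 0.5465, 0.2834, 0.6920, 0.7173, 0.3848; Σh² = 3.5545.
Total variance with 7 standardized items is 7, so the solution explains 3.5545/7 = 0.5078.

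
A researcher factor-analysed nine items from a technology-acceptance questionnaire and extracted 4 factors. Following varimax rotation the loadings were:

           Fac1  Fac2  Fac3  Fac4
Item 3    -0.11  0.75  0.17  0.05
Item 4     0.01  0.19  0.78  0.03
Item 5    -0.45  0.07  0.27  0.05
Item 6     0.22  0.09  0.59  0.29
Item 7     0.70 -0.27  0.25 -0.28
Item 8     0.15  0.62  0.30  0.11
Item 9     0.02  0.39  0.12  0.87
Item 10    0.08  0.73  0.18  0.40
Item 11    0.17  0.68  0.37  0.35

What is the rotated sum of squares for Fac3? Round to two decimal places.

1.39

SS loadings for Fac3 = 0.17² + 0.78² + 0.27² + 0.59² + 0.25² + 0.30² + 0.12² + 0.18² + 0.37² = 0.0289 + 0.6084 + 0.0729 + 0.3481 + 0.0625 + 0.0900 + 0.0144 + 0.0324 + 0.1369 = 1.3945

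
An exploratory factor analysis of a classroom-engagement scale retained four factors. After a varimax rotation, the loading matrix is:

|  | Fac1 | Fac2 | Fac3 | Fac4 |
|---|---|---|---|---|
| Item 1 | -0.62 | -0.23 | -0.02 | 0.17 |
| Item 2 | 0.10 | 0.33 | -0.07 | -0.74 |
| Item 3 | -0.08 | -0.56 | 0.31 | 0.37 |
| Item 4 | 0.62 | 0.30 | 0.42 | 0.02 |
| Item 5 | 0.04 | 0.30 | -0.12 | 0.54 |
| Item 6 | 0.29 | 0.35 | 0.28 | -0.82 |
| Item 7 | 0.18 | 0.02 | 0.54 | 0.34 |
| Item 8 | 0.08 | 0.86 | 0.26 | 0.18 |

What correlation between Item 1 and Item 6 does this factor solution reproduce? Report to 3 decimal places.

r̂ = Σ λ_i·λ_j across factors = (-0.62)(0.29) + (-0.23)(0.35) + (-0.02)(0.28) + (0.17)(-0.82)
  = -0.1798 -0.0805 -0.0056 -0.1394 = -0.4053

-0.405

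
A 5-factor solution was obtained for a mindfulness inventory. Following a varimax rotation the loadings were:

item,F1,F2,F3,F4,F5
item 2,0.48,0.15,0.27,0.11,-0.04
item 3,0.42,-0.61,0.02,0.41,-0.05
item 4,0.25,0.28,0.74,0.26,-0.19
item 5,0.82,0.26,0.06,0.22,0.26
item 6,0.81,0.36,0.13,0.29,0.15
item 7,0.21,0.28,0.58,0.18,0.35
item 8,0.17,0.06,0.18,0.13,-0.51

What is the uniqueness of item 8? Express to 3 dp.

h² = 0.17² + 0.06² + 0.18² + 0.13² + (-0.51)² = 0.0289 + 0.0036 + 0.0324 + 0.0169 + 0.2601 = 0.3419
Uniqueness u² = 1 − h² = 1 − 0.3419 = 0.6581

0.658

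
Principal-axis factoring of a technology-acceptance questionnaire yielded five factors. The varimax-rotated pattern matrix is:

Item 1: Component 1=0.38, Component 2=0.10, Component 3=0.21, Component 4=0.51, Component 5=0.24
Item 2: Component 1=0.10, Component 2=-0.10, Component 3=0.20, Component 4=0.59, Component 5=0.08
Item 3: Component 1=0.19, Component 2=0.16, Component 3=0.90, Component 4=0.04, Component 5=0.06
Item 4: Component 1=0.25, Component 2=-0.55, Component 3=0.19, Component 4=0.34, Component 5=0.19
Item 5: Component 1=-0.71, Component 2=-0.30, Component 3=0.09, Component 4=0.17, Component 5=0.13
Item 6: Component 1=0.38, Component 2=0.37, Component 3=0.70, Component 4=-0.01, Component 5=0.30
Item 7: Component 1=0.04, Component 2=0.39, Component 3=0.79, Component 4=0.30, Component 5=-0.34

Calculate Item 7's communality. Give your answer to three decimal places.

h² = 0.04² + 0.39² + 0.79² + 0.30² + (-0.34)² = 0.0016 + 0.1521 + 0.6241 + 0.0900 + 0.1156 = 0.9834

0.983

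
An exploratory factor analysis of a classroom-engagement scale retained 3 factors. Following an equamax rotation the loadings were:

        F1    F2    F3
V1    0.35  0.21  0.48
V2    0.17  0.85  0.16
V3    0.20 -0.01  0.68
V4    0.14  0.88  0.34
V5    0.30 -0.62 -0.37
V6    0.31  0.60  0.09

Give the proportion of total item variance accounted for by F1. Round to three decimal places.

0.066

SS loadings for F1 = 0.35² + 0.17² + 0.20² + 0.14² + 0.30² + 0.31² = 0.3971
Proportion of variance = 0.3971 / 6 = 0.0662.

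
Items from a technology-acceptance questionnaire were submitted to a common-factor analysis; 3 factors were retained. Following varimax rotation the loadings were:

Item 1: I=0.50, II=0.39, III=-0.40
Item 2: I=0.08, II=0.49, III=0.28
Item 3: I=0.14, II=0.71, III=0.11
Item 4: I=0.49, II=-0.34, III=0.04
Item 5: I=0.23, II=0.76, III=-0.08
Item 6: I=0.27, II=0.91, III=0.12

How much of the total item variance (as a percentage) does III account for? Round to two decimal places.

SS loadings for III = (-0.40)² + 0.28² + 0.11² + 0.04² + (-0.08)² + 0.12² = 0.2729
With 6 standardized items, total variance = 6. Proportion = 0.2729/6 = 0.0455 → 4.55%.

4.55%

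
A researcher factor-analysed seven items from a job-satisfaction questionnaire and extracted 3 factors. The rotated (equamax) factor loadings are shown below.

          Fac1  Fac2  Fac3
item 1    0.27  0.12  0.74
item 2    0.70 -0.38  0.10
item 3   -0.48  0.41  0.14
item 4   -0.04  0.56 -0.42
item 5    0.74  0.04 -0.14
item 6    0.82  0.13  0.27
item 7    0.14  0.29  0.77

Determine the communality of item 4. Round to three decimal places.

h² = (-0.04)² + 0.56² + (-0.42)² = 0.0016 + 0.3136 + 0.1764 = 0.4916

0.492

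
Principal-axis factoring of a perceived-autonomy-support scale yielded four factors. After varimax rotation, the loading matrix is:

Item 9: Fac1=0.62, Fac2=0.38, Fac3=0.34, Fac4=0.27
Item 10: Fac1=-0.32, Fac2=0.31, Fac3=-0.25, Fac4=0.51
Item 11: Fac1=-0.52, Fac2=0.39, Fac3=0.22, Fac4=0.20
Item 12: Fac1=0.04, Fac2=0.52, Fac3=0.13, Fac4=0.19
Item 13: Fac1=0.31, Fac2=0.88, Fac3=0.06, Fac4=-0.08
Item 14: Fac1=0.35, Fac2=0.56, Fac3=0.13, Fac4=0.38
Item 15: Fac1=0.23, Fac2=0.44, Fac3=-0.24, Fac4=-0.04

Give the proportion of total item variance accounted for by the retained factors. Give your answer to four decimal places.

Communalities: 0.7173, 0.5211, 0.5109, 0.3250, 0.8805, 0.5974, 0.3057; Σh² = 3.8579.
Total variance with 7 standardized items is 7, so the solution explains 3.8579/7 = 0.5511.

0.5511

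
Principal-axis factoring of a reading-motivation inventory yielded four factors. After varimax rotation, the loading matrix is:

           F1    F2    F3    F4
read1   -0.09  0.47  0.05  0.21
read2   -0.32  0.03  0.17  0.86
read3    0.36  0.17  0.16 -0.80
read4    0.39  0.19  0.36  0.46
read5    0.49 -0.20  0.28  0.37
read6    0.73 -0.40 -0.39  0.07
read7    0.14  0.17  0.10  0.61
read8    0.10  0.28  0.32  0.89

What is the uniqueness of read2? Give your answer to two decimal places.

0.13

h² = (-0.32)² + 0.03² + 0.17² + 0.86² = 0.1024 + 0.0009 + 0.0289 + 0.7396 = 0.8718
Uniqueness u² = 1 − h² = 1 − 0.8718 = 0.1282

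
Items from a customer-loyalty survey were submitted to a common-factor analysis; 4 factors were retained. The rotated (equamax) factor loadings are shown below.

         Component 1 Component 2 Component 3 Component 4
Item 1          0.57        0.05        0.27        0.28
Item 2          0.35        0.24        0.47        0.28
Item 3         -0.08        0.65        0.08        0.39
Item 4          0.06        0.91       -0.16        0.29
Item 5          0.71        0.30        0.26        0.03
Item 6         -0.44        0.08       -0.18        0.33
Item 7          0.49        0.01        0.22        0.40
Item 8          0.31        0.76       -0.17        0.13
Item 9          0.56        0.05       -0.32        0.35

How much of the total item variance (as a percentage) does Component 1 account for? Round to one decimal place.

SS loadings for Component 1 = 0.57² + 0.35² + (-0.08)² + 0.06² + 0.71² + (-0.44)² + 0.49² + 0.31² + 0.56² = 1.8049
With 9 standardized items, total variance = 9. Proportion = 1.8049/9 = 0.2005 → 20.05%.

20.1%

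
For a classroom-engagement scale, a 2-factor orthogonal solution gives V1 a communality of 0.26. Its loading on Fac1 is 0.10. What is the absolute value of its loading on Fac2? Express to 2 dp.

Under orthogonal rotation h² = Σλ², so λ_Fac2² = h² − (0.0100) = 0.26 − 0.0100 = 0.2500.
|λ| = √0.2500 = 0.5000.

0.50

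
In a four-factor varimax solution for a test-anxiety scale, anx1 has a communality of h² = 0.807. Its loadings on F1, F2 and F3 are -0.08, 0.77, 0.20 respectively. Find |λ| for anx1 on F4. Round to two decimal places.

0.41

Under orthogonal rotation h² = Σλ², so λ_F4² = h² − (0.6393) = 0.807 − 0.6393 = 0.1677.
|λ| = √0.1677 = 0.4095.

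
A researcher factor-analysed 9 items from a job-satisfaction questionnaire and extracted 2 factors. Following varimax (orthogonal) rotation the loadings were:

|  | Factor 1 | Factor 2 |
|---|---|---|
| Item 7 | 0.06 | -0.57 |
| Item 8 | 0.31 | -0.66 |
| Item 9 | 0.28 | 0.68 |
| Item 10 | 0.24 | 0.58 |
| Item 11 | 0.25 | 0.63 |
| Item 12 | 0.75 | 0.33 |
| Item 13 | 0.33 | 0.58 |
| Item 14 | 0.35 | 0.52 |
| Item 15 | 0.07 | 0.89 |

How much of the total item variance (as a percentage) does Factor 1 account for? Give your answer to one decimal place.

12.2%

SS loadings for Factor 1 = 0.06² + 0.31² + 0.28² + 0.24² + 0.25² + 0.75² + 0.33² + 0.35² + 0.07² = 1.0970
With 9 standardized items, total variance = 9. Proportion = 1.0970/9 = 0.1219 → 12.19%.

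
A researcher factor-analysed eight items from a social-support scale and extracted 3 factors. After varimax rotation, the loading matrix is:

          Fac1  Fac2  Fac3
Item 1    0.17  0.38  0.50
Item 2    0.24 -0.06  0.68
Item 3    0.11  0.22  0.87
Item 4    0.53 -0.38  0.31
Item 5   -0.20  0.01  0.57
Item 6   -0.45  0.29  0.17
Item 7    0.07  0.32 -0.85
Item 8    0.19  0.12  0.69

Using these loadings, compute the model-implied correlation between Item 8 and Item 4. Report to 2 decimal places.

0.27

r̂ = Σ λ_i·λ_j across factors = (0.19)(0.53) + (0.12)(-0.38) + (0.69)(0.31)
  = +0.1007 -0.0456 +0.2139 = 0.2690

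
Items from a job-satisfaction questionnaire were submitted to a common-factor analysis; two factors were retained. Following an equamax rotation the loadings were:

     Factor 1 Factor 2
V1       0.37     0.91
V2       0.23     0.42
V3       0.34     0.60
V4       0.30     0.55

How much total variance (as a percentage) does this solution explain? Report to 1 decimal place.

SS loadings by factor: 0.3954, 1.6670; total = 2.0624.
Total variance with 4 standardized items is 4, so the solution explains 2.0624/4 = 0.5156 = 51.56%.

51.6%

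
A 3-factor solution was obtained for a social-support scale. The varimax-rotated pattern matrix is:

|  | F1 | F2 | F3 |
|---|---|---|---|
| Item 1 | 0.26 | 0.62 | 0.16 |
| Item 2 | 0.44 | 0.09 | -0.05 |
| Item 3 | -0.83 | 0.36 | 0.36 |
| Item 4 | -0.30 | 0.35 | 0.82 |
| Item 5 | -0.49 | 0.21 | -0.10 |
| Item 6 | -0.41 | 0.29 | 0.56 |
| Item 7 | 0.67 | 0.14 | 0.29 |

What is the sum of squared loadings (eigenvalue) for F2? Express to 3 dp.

SS loadings for F2 = 0.62² + 0.09² + 0.36² + 0.35² + 0.21² + 0.29² + 0.14² = 0.3844 + 0.0081 + 0.1296 + 0.1225 + 0.0441 + 0.0841 + 0.0196 = 0.7924

0.792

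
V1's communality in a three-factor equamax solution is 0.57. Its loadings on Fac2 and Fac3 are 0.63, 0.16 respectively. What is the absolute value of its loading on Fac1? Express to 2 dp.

0.38

Under orthogonal rotation h² = Σλ², so λ_Fac1² = h² − (0.4225) = 0.57 − 0.4225 = 0.1475.
|λ| = √0.1475 = 0.3841.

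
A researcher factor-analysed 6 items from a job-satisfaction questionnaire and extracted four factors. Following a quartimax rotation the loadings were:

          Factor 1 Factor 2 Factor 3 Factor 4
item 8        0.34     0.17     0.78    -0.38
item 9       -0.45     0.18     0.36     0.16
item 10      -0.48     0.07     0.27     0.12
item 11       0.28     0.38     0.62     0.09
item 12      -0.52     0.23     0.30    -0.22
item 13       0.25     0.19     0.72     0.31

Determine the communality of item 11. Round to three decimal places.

h² = 0.28² + 0.38² + 0.62² + 0.09² = 0.0784 + 0.1444 + 0.3844 + 0.0081 = 0.6153

0.615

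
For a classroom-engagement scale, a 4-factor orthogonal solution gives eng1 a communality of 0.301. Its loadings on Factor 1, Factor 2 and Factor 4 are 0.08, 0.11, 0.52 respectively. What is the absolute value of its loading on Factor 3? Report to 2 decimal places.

Under orthogonal rotation h² = Σλ², so λ_Factor 3² = h² − (0.2889) = 0.301 − 0.2889 = 0.0121.
|λ| = √0.0121 = 0.1100.

0.11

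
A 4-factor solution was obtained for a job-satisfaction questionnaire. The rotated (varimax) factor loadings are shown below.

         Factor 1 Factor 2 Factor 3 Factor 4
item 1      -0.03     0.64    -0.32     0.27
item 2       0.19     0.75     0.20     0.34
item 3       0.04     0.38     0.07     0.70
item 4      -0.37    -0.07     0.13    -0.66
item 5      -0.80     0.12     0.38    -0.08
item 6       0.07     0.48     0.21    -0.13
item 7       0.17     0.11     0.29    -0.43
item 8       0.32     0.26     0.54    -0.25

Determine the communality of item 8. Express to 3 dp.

h² = 0.32² + 0.26² + 0.54² + (-0.25)² = 0.1024 + 0.0676 + 0.2916 + 0.0625 = 0.5241

0.524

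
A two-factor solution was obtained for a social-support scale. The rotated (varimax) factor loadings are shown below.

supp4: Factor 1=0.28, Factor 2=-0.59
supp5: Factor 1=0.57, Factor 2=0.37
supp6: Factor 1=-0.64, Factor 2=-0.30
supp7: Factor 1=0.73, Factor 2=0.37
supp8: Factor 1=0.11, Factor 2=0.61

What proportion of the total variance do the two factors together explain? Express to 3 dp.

0.488

Communalities: 0.4265, 0.4618, 0.4996, 0.6698, 0.3842; Σh² = 2.4419.
Total variance with 5 standardized items is 5, so the solution explains 2.4419/5 = 0.4884.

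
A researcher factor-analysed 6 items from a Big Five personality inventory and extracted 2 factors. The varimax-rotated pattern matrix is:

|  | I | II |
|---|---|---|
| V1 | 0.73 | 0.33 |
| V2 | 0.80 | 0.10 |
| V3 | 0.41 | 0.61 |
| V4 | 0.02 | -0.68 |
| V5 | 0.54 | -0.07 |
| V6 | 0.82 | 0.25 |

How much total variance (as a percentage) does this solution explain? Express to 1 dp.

Communalities: 0.6418, 0.6500, 0.5402, 0.4628, 0.2965, 0.7349; Σh² = 3.3262.
Total variance with 6 standardized items is 6, so the solution explains 3.3262/6 = 0.5544 = 55.44%.

55.4%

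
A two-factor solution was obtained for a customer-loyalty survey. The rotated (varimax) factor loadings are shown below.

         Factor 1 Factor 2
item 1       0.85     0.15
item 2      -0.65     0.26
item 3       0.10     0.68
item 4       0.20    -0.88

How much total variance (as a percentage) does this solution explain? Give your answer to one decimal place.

SS loadings by factor: 1.1950, 1.3269; total = 2.5219.
Total variance with 4 standardized items is 4, so the solution explains 2.5219/4 = 0.6305 = 63.05%.

63.0%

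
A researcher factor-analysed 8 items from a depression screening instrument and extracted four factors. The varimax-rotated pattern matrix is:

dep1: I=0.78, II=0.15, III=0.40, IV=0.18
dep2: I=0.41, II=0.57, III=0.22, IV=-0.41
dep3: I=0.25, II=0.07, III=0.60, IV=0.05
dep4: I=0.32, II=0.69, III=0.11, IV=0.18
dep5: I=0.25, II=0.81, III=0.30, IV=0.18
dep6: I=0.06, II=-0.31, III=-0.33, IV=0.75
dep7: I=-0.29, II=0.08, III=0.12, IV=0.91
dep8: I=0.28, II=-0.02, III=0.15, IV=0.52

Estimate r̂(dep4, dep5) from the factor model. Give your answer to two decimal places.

0.70

r̂ = Σ λ_i·λ_j across factors = (0.32)(0.25) + (0.69)(0.81) + (0.11)(0.30) + (0.18)(0.18)
  = +0.0800 +0.5589 +0.0330 +0.0324 = 0.7043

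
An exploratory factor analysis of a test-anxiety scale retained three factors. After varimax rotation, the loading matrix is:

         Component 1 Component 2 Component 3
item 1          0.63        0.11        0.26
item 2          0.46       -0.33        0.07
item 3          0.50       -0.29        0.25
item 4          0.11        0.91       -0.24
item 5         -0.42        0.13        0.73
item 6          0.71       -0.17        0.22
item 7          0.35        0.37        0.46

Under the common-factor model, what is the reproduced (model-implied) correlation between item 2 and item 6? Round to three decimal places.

0.398

r̂ = Σ λ_i·λ_j across factors = (0.46)(0.71) + (-0.33)(-0.17) + (0.07)(0.22)
  = +0.3266 +0.0561 +0.0154 = 0.3981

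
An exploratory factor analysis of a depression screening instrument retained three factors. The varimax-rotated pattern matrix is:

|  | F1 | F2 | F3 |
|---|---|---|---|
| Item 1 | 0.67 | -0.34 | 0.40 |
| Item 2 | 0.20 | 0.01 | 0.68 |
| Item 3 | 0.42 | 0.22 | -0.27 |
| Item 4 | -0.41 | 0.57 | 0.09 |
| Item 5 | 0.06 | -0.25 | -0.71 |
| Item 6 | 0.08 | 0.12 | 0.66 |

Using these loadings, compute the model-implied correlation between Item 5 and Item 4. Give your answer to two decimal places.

-0.23

r̂ = Σ λ_i·λ_j across factors = (0.06)(-0.41) + (-0.25)(0.57) + (-0.71)(0.09)
  = -0.0246 -0.1425 -0.0639 = -0.2310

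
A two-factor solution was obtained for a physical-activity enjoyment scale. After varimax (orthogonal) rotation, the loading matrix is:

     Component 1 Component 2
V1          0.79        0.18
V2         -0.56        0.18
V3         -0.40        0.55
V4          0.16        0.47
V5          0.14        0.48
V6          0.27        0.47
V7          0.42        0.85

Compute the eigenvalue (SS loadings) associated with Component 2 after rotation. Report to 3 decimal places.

SS loadings for Component 2 = 0.18² + 0.18² + 0.55² + 0.47² + 0.48² + 0.47² + 0.85² = 0.0324 + 0.0324 + 0.3025 + 0.2209 + 0.2304 + 0.2209 + 0.7225 = 1.7620

1.762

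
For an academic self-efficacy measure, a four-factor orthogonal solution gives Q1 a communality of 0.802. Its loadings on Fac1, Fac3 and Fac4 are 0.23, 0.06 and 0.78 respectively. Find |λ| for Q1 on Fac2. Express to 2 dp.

Under orthogonal rotation h² = Σλ², so λ_Fac2² = h² − (0.6649) = 0.802 − 0.6649 = 0.1371.
|λ| = √0.1371 = 0.3703.

0.37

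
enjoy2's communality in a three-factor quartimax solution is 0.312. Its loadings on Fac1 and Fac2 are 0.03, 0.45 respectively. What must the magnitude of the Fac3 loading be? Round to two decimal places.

0.33

Under orthogonal rotation h² = Σλ², so λ_Fac3² = h² − (0.2034) = 0.312 − 0.2034 = 0.1086.
|λ| = √0.1086 = 0.3295.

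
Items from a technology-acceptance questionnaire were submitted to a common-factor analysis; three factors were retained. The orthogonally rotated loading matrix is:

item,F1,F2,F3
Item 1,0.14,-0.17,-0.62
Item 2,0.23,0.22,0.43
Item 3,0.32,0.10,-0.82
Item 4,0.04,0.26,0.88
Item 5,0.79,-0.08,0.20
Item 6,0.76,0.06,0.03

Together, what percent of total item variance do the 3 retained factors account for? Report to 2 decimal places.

SS loadings by factor: 1.3782, 0.1649, 2.0570; total = 3.6001.
Total variance with 6 standardized items is 6, so the solution explains 3.6001/6 = 0.6000 = 60.00%.

60.00%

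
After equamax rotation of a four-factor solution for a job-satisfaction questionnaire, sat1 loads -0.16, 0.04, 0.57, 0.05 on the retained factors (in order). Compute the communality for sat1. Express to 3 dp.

0.355

h² = (-0.16)² + 0.04² + 0.57² + 0.05² = 0.0256 + 0.0016 + 0.3249 + 0.0025 = 0.3546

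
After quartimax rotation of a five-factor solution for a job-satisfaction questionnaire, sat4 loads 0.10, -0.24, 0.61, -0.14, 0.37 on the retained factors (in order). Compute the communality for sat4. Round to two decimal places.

h² = 0.10² + (-0.24)² + 0.61² + (-0.14)² + 0.37² = 0.0100 + 0.0576 + 0.3721 + 0.0196 + 0.1369 = 0.5962

0.60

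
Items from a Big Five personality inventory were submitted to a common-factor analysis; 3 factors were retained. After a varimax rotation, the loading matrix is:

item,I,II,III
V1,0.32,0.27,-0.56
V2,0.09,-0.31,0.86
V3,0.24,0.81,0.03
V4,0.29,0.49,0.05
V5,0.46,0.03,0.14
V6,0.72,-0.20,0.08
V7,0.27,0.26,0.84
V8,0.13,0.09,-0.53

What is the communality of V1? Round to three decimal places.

h² = 0.32² + 0.27² + (-0.56)² = 0.1024 + 0.0729 + 0.3136 = 0.4889

0.489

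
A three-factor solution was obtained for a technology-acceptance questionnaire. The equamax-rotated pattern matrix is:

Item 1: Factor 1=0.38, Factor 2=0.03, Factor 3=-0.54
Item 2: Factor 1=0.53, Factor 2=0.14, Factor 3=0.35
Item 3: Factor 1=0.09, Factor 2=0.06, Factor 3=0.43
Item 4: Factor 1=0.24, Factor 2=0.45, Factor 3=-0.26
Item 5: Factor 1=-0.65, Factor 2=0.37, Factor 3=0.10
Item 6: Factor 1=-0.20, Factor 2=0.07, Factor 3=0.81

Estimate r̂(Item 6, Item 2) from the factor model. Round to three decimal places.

0.187

r̂ = Σ λ_i·λ_j across factors = (-0.20)(0.53) + (0.07)(0.14) + (0.81)(0.35)
  = -0.1060 +0.0098 +0.2835 = 0.1873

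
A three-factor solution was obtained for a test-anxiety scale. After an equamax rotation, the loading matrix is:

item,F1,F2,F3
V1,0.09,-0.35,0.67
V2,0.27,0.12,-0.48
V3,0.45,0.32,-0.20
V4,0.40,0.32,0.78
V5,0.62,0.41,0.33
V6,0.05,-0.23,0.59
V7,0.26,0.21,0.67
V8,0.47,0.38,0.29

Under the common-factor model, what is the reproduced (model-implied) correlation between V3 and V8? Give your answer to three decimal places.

r̂ = Σ λ_i·λ_j across factors = (0.45)(0.47) + (0.32)(0.38) + (-0.20)(0.29)
  = +0.2115 +0.1216 -0.0580 = 0.2751

0.275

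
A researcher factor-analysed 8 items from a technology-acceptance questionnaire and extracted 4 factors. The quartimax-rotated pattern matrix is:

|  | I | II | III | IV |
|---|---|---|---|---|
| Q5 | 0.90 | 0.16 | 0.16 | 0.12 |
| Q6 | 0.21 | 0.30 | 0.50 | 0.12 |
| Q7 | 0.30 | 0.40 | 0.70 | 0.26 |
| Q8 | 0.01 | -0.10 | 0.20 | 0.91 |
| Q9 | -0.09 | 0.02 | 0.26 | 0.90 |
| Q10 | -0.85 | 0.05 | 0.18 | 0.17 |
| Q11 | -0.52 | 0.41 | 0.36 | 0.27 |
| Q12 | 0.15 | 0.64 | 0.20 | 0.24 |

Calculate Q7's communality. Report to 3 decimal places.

h² = 0.30² + 0.40² + 0.70² + 0.26² = 0.0900 + 0.1600 + 0.4900 + 0.0676 = 0.8076

0.808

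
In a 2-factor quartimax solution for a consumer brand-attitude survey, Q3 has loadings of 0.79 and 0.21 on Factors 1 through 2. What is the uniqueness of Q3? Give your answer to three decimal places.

0.332

h² = 0.79² + 0.21² = 0.6241 + 0.0441 = 0.6682
Uniqueness u² = 1 − h² = 1 − 0.6682 = 0.3318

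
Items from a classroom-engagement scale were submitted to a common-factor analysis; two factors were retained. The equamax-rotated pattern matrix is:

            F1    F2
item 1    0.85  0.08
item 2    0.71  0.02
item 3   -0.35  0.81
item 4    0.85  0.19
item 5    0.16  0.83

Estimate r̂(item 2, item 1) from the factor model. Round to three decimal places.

0.605

r̂ = Σ λ_i·λ_j across factors = (0.71)(0.85) + (0.02)(0.08)
  = +0.6035 +0.0016 = 0.6051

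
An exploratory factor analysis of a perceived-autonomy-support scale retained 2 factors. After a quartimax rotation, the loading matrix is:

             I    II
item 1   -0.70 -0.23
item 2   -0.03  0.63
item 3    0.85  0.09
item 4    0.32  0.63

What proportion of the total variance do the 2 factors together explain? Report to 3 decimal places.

SS loadings by factor: 1.3158, 0.8548; total = 2.1706.
Total variance with 4 standardized items is 4, so the solution explains 2.1706/4 = 0.5426.

0.543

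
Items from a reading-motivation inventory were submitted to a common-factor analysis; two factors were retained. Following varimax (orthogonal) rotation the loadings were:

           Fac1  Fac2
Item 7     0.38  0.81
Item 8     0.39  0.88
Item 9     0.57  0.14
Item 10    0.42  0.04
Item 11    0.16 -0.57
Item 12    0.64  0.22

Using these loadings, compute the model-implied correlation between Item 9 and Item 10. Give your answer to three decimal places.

r̂ = Σ λ_i·λ_j across factors = (0.57)(0.42) + (0.14)(0.04)
  = +0.2394 +0.0056 = 0.2450

0.245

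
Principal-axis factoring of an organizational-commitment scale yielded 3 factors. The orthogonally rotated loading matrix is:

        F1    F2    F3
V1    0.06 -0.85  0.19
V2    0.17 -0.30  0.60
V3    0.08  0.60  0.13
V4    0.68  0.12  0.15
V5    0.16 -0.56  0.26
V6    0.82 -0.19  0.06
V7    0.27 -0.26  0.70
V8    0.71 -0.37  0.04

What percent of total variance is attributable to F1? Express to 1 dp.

22.2%

SS loadings for F1 = 0.06² + 0.17² + 0.08² + 0.68² + 0.16² + 0.82² + 0.27² + 0.71² = 1.7763
With 8 standardized items, total variance = 8. Proportion = 1.7763/8 = 0.2220 → 22.20%.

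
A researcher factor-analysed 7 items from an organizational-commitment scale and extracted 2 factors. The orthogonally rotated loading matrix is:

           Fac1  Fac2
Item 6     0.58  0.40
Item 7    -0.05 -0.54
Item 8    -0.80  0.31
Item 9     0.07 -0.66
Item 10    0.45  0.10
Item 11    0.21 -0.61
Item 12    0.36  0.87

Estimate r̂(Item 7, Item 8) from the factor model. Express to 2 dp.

-0.13

r̂ = Σ λ_i·λ_j across factors = (-0.05)(-0.80) + (-0.54)(0.31)
  = +0.0400 -0.1674 = -0.1274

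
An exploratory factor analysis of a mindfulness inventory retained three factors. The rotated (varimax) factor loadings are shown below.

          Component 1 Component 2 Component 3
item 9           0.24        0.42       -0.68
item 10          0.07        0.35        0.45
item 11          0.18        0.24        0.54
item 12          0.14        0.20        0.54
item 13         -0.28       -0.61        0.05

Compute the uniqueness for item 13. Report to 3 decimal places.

h² = (-0.28)² + (-0.61)² + 0.05² = 0.0784 + 0.3721 + 0.0025 = 0.4530
Uniqueness u² = 1 − h² = 1 − 0.4530 = 0.5470

0.547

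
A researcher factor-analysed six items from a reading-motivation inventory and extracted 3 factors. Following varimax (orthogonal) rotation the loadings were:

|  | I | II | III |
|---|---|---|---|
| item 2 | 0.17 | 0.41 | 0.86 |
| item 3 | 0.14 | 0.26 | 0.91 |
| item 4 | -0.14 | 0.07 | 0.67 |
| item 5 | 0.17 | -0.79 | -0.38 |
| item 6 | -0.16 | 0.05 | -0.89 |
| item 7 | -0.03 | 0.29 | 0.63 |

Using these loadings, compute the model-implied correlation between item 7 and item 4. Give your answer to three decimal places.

r̂ = Σ λ_i·λ_j across factors = (-0.03)(-0.14) + (0.29)(0.07) + (0.63)(0.67)
  = +0.0042 +0.0203 +0.4221 = 0.4466

0.447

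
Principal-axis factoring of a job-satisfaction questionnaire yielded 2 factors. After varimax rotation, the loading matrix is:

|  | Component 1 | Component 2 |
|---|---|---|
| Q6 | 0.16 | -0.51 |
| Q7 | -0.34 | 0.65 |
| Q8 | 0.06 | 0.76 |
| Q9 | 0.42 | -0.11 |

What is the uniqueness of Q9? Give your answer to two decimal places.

0.81

h² = 0.42² + (-0.11)² = 0.1764 + 0.0121 = 0.1885
Uniqueness u² = 1 − h² = 1 − 0.1885 = 0.8115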